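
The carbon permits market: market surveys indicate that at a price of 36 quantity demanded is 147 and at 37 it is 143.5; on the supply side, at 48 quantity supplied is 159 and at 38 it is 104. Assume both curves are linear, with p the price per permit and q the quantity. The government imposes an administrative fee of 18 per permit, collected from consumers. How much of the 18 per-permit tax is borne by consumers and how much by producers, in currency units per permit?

Consumers bear 11 per permit; producers bear 7 per permit.

Demand slope: (143.5 − 147)/(37 − 36) = -3.5, so qd = 273 − 3.5p.
Supply slope: (104 − 159)/(38 − 48) = 5.5, so qs = 5.5p − 105.
Without the tax, 273 − 3.5p = 5.5p − 105 gives 9p = 378, so p* = 42 and q* = 126.
With the tax collected from consumers, demand (in seller-price terms) shifts: qd = 273 − 3.5(p + 18).
Solving gives q = 87.5 with consumers paying 53 and producers receiving 35 (the 18 wedge).
Burden on consumers: 11; on producers: 7. (They sum to 18.)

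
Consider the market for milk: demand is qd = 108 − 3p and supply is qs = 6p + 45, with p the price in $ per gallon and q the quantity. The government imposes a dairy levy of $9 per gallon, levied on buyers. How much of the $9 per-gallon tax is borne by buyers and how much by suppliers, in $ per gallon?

Before the tax: set 108 − 3p = 6p + 45 → p* = $7, q* = 87.
With the tax collected from buyers, demand (in seller-price terms) shifts: qd = 108 − 3(p + 9).
New equilibrium: buyers pay $13, suppliers receive $4, q = 69. (Wedge: pb − ps = 9.)
Burden on buyers: $6; on suppliers: $3. (They sum to $9.)
The less price-elastic side of the market bears the larger share of a per-unit tax.

Buyers bear $6 per gallon; suppliers bear $3 per gallon.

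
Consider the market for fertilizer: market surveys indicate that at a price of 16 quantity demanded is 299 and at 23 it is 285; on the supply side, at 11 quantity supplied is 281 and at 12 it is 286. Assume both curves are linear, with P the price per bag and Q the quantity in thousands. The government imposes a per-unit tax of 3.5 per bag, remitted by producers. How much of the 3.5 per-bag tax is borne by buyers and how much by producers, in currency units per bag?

Buyers bear 2.5 per bag; producers bear 1 per bag.

Demand slope: (285 − 299)/(23 − 16) = -2, so Qd = 331 − 2P.
Supply slope: (286 − 281)/(12 − 11) = 5, so Qs = 5P + 226.
Without the tax, 331 − 2P = 5P + 226 gives 7P = 105, so P* = 15 and Q* = 301.
With the tax collected from producers, supply shifts: Qs = 5(P − 3.5) + 226.
Solving gives Q = 296 with buyers paying 17.5 and producers receiving 14 (the 3.5 wedge).
Burden on buyers: 2.5; on producers: 1. (They sum to 3.5.)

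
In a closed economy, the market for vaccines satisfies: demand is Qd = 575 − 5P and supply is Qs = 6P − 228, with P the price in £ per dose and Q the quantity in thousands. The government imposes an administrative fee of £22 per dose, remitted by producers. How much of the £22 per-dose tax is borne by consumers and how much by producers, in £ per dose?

Consumers bear £12 per dose; producers bear £10 per dose.

Before the tax: set 575 − 5P = 6P − 228 → P* = £73, Q* = 210.
With the tax collected from producers, supply shifts: Qs = 6(P − 22) − 228.
Solving gives Q = 150 with consumers paying £85 and producers receiving £63 (the £22 wedge).
Burden on consumers: £12; on producers: £10. (They sum to £22.)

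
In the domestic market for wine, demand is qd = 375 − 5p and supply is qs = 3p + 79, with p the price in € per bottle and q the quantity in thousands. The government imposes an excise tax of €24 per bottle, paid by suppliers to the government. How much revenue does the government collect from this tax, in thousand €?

Without the tax, 375 − 5p = 3p + 79 gives 8p = 296, so p* = €37 and q* = 190.
With the tax collected from suppliers, supply shifts: qs = 3(p − 24) + 79.
Solving gives q = 145 with buyers paying €46 and suppliers receiving €22 (the €24 wedge).
Revenue = t · Q = 24 · 145 = €3480.

Tax revenue = €3480 thousand.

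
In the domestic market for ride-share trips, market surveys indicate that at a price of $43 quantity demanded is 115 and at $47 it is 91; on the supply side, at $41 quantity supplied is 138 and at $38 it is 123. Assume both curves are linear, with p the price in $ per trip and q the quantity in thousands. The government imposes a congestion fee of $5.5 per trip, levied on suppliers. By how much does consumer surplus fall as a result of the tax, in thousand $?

Consumer surplus falls by $313.75 thousand.

Demand slope: (91 − 115)/(47 − 43) = -6, so qd = 373 − 6p.
Supply slope: (123 − 138)/(38 − 41) = 5, so qs = 5p − 67.
Before the tax: set 373 − 6p = 5p − 67 → p* = $40, q* = 133.
With the tax collected from suppliers, supply shifts: qs = 5(p − 5.5) − 67.
Solving gives q = 118 with consumers paying $42.5 and suppliers receiving $37 (the $5.5 wedge).
ΔCS is the trapezoid between Q = 118 and Q = 133 of height $2.5: ½ · (133 + 118) · 2.5 = $313.75.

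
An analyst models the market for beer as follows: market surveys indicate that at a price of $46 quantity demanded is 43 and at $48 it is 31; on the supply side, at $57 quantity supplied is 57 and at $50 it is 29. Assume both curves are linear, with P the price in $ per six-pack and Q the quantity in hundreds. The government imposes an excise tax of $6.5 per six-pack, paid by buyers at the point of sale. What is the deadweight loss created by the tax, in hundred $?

Demand slope: (31 − 43)/(48 − 46) = -6, so Qd = 319 − 6P.
Supply slope: (29 − 57)/(50 − 57) = 4, so Qs = 4P − 171.
Without the tax, 319 − 6P = 4P − 171 gives 10P = 490, so P* = $49 and Q* = 25.
With the tax collected from buyers, demand (in seller-price terms) shifts: Qd = 319 − 6(P + 6.5).
New equilibrium: buyers pay $51.6, suppliers receive $45.1, Q = 9.4. (Wedge: Pb − Ps = 6.5.)
Quantity falls by |ΔQ| = |25 − 9.4| = 15.6.
DWL = ½ · t · |ΔQ| = ½ · 6.5 · 15.6 = $50.7.

Deadweight loss = $50.7 hundred.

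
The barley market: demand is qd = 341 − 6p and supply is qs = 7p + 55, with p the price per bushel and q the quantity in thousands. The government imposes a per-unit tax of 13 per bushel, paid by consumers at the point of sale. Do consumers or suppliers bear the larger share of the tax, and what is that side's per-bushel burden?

Without the tax, 341 − 6p = 7p + 55 gives 13p = 286, so p* = 22 and q* = 209.
With the tax collected from consumers, demand (in seller-price terms) shifts: qd = 341 − 6(p + 13).
Solving gives q = 167 with consumers paying 29 and suppliers receiving 16 (the 13 wedge).
Per-bushel burden: consumers 7, suppliers 6.
Consumers take the larger share because demand is less price-elastic here (demand slope 6 vs supply slope 7).
The less price-elastic side of the market bears the larger share of a per-unit tax.

Consumers bear the larger share: 7 per bushel.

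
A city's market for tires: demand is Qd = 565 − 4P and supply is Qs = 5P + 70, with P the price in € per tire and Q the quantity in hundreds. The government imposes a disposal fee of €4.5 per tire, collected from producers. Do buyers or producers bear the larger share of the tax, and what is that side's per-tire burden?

Without the tax, 565 − 4P = 5P + 70 gives 9P = 495, so P* = €55 and Q* = 345.
With the tax collected from producers, supply shifts: Qs = 5(P − 4.5) + 70.
New equilibrium: buyers pay €57.5, producers receive €53, Q = 335. (Wedge: Pb − Ps = 4.5.)
Per-tire burden: buyers €2.5, producers €2.
Buyers take the larger share because demand is less price-elastic here (demand slope 4 vs supply slope 5).

Buyers bear the larger share: €2.5 per tire.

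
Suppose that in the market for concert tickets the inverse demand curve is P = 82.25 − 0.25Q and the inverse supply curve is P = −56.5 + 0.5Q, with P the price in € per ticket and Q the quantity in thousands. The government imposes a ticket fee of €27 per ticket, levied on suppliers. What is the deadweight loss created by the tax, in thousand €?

Rewrite in direct form: Qd = 329 − 4P and Qs = 2P + 113.
Before the tax: set 329 − 4P = 2P + 113 → P* = €36, Q* = 185.
With the tax collected from suppliers, supply shifts: Qs = 2(P − 27) + 113.
New equilibrium: consumers pay €45, suppliers receive €18, Q = 149. (Wedge: Pb − Ps = 27.)
Quantity falls by |ΔQ| = |185 − 149| = 36.
DWL = ½ · t · |ΔQ| = ½ · 27 · 36 = €486.

Deadweight loss = €486 thousand.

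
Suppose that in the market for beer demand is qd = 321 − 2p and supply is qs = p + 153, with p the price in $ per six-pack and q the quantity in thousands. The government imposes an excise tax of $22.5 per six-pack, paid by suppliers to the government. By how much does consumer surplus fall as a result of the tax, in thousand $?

Consumer surplus falls by $1511.25 thousand.

Before the tax: set 321 − 2p = p + 153 → p* = $56, q* = 209.
With the tax collected from suppliers, supply shifts: qs = (p − 22.5) + 153.
New equilibrium: buyers pay $63.5, suppliers receive $41, q = 194. (Wedge: pb − ps = 22.5.)
ΔCS is the trapezoid between Q = 194 and Q = 209 of height $7.5: ½ · (209 + 194) · 7.5 = $1511.25.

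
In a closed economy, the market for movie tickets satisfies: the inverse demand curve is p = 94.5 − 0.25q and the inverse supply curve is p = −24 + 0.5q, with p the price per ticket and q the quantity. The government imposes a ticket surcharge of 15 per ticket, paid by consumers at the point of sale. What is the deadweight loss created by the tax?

Deadweight loss = 150.

Rewrite in direct form: qd = 378 − 4p and qs = 2p + 48.
Before the tax: set 378 − 4p = 2p + 48 → p* = 55, q* = 158.
With the tax collected from consumers, demand (in seller-price terms) shifts: qd = 378 − 4(p + 15).
New equilibrium: consumers pay 60, producers receive 45, q = 138. (Wedge: pb − ps = 15.)
Quantity falls by |ΔQ| = |158 − 138| = 20.
DWL = ½ · t · |ΔQ| = ½ · 15 · 20 = 150.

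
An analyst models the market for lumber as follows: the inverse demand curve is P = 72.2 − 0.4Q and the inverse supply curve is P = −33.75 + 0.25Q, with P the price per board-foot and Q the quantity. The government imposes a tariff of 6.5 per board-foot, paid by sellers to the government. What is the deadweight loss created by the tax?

Rewrite in direct form: Qd = 180.5 − 2.5P and Qs = 4P + 135.
Before the tax: set 180.5 − 2.5P = 4P + 135 → P* = 7, Q* = 163.
With the tax collected from sellers, supply shifts: Qs = 4(P − 6.5) + 135.
New equilibrium: buyers pay 11, sellers receive 4.5, Q = 153. (Wedge: Pb − Ps = 6.5.)
Quantity falls by |ΔQ| = |163 − 153| = 10.
DWL = ½ · t · |ΔQ| = ½ · 6.5 · 10 = 32.5.

Deadweight loss = 32.5.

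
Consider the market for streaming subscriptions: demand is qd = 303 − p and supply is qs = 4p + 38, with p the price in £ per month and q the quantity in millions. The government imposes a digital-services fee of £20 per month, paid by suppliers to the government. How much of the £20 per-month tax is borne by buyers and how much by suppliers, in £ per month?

Without the tax, 303 − p = 4p + 38 gives 5p = 265, so p* = £53 and q* = 250.
With the tax collected from suppliers, supply shifts: qs = 4(p − 20) + 38.
Solving gives q = 234 with buyers paying £69 and suppliers receiving £49 (the £20 wedge).
Burden on buyers: £16; on suppliers: £4. (They sum to £20.)

Buyers bear £16 per month; suppliers bear £4 per month.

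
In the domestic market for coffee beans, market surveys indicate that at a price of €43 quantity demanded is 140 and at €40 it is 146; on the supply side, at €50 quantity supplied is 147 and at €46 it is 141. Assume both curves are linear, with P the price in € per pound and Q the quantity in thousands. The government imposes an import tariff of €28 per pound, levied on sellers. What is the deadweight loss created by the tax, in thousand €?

Demand slope: (146 − 140)/(40 − 43) = -2, so Qd = 226 − 2P.
Supply slope: (141 − 147)/(46 − 50) = 1.5, so Qs = 1.5P + 72.
Without the tax, 226 − 2P = 1.5P + 72 gives 3.5P = 154, so P* = €44 and Q* = 138.
With the tax collected from sellers, supply shifts: Qs = 1.5(P − 28) + 72.
New equilibrium: buyers pay €56, sellers receive €28, Q = 114. (Wedge: Pb − Ps = 28.)
Quantity falls by |ΔQ| = |138 − 114| = 24.
DWL = ½ · t · |ΔQ| = ½ · 28 · 24 = €336.

Deadweight loss = €336 thousand.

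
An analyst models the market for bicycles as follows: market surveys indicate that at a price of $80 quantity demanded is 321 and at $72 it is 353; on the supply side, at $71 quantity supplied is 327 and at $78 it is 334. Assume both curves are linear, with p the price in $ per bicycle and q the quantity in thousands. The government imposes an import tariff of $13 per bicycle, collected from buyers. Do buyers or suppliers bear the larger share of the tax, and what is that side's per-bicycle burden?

Suppliers bear the larger share: $10.4 per bicycle.

Demand slope: (353 − 321)/(72 − 80) = -4, so qd = 641 − 4p.
Supply slope: (334 − 327)/(78 − 71) = 1, so qs = p + 256.
Without the tax, 641 − 4p = p + 256 gives 5p = 385, so p* = $77 and q* = 333.
With the tax collected from buyers, demand (in seller-price terms) shifts: qd = 641 − 4(p + 13).
New equilibrium: buyers pay $79.6, suppliers receive $66.6, q = 322.6. (Wedge: pb − ps = 13.)
Per-bicycle burden: buyers $2.6, suppliers $10.4.
Suppliers take the larger share because supply is less price-elastic here (demand slope 4 vs supply slope 1).
The less price-elastic side of the market bears the larger share of a per-unit tax.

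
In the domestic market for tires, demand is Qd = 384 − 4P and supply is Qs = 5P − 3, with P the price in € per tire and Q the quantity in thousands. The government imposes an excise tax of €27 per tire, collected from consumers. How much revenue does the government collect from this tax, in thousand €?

Tax revenue = €4104 thousand.

Without the tax, 384 − 4P = 5P − 3 gives 9P = 387, so P* = €43 and Q* = 212.
With the tax collected from consumers, demand (in seller-price terms) shifts: Qd = 384 − 4(P + 27).
New equilibrium: consumers pay €58, producers receive €31, Q = 152. (Wedge: Pb − Ps = 27.)
Revenue = t · Q = 27 · 152 = €4104.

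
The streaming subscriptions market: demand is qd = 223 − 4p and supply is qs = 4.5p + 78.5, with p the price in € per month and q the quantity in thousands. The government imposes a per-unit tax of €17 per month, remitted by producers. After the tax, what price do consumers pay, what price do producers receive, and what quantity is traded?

Without the tax, 223 − 4p = 4.5p + 78.5 gives 8.5p = 144.5, so p* = €17 and q* = 155.
With the tax collected from producers, supply shifts: qs = 4.5(p − 17) + 78.5.
Solving gives q = 119 with consumers paying €26 and producers receiving €9 (the €17 wedge).
The less price-elastic side of the market bears the larger share of a per-unit tax.

Consumers pay €26; producers receive €9; quantity = 119.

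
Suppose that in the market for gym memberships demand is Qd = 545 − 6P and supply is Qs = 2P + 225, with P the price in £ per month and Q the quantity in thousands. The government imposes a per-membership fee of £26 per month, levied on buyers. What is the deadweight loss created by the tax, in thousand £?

Before the tax: set 545 − 6P = 2P + 225 → P* = £40, Q* = 305.
With the tax collected from buyers, demand (in seller-price terms) shifts: Qd = 545 − 6(P + 26).
New equilibrium: buyers pay £46.5, producers receive £20.5, Q = 266. (Wedge: Pb − Ps = 26.)
Quantity falls by |ΔQ| = |305 − 266| = 39.
DWL = ½ · t · |ΔQ| = ½ · 26 · 39 = £507.

Deadweight loss = £507 thousand.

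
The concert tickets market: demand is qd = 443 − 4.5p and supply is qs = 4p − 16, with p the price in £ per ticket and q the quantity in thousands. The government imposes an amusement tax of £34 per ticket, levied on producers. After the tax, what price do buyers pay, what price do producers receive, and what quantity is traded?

Without the tax, 443 − 4.5p = 4p − 16 gives 8.5p = 459, so p* = £54 and q* = 200.
With the tax collected from producers, supply shifts: qs = 4(p − 34) − 16.
Solving gives q = 128 with buyers paying £70 and producers receiving £36 (the £34 wedge).
The less price-elastic side of the market bears the larger share of a per-unit tax.

Buyers pay £70; producers receive £36; quantity = 128.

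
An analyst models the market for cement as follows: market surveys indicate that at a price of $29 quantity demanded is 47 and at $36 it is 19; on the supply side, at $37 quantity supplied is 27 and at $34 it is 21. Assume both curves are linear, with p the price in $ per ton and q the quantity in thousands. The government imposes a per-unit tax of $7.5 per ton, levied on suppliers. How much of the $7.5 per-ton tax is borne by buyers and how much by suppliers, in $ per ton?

Demand slope: (19 − 47)/(36 − 29) = -4, so qd = 163 − 4p.
Supply slope: (21 − 27)/(34 − 37) = 2, so qs = 2p − 47.
Before the tax: set 163 − 4p = 2p − 47 → p* = $35, q* = 23.
With the tax collected from suppliers, supply shifts: qs = 2(p − 7.5) − 47.
Solving gives q = 13 with buyers paying $37.5 and suppliers receiving $30 (the $7.5 wedge).
Burden on buyers: $2.5; on suppliers: $5. (They sum to $7.5.)

Buyers bear $2.5 per ton; suppliers bear $5 per ton.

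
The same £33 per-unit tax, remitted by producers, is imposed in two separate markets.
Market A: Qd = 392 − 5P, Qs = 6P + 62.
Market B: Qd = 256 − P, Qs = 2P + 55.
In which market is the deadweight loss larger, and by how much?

Market A, by £1122.

Market A: pre-tax P* = £30, Q* = 242; post-tax Q = 152; deadweight loss = £1485.
Market B: pre-tax P* = £67, Q* = 189; post-tax Q = 167; deadweight loss = £363.
Difference: £1485 vs £363 → market A is larger by £1122.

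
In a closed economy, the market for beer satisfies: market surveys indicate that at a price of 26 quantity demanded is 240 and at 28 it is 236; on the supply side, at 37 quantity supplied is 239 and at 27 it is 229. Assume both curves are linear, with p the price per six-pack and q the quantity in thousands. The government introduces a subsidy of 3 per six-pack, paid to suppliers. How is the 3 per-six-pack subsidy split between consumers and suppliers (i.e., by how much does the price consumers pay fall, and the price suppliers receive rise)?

Consumers gain 1 per six-pack; suppliers gain 2 per six-pack.

Demand slope: (236 − 240)/(28 − 26) = -2, so qd = 292 − 2p.
Supply slope: (229 − 239)/(27 − 37) = 1, so qs = p + 202.
Without the subsidy, 292 − 2p = p + 202 gives 3p = 90, so p* = 30 and q* = 232.
With a per-unit subsidy paid to suppliers, each receives p + 3 per unit sold, so supply becomes qs = (p + 3) + 202.
Solving gives q = 234 with consumers paying 29 and suppliers receiving 32 (the 3 wedge).
Gain to consumers: 1; to suppliers: 2. (They sum to 3.)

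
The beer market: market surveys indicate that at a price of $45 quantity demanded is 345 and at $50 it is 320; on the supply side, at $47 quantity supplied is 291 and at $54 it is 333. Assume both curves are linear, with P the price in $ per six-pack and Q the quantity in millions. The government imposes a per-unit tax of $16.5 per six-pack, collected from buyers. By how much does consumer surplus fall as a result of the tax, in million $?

Consumer surplus falls by $2632.5 million.

Demand slope: (320 − 345)/(50 − 45) = -5, so Qd = 570 − 5P.
Supply slope: (333 − 291)/(54 − 47) = 6, so Qs = 6P + 9.
Without the tax, 570 − 5P = 6P + 9 gives 11P = 561, so P* = $51 and Q* = 315.
With the tax collected from buyers, demand (in seller-price terms) shifts: Qd = 570 − 5(P + 16.5).
Solving gives Q = 270 with buyers paying $60 and producers receiving $43.5 (the $16.5 wedge).
ΔCS is the trapezoid between Q = 270 and Q = 315 of height $9: ½ · (315 + 270) · 9 = $2632.5.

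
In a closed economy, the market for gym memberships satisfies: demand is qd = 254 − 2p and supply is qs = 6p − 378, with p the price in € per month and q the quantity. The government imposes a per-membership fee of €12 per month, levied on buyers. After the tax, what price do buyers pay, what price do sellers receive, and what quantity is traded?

Before the tax: set 254 − 2p = 6p − 378 → p* = €79, q* = 96.
With the tax collected from buyers, demand (in seller-price terms) shifts: qd = 254 − 2(p + 12).
Solving gives q = 78 with buyers paying €88 and sellers receiving €76 (the €12 wedge).
The less price-elastic side of the market bears the larger share of a per-unit tax.

Buyers pay €88; sellers receive €76; quantity = 78.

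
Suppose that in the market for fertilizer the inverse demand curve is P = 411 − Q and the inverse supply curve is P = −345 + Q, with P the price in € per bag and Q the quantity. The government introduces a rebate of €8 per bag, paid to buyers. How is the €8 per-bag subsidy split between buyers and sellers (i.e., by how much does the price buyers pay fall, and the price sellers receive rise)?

Inverting to Q(P) form: Qd = 411 − P; Qs = P + 345.
Before the subsidy: set 411 − P = P + 345 → P* = €33, Q* = 378.
With a per-unit subsidy paid to buyers, each effectively pays P − 8, so demand becomes Qd = 411 − (P − 8).
New equilibrium: buyers pay €29, sellers receive €37, Q = 382. (Wedge: Pb − Ps = −8.)
Gain to buyers: €4; to sellers: €4. (They sum to €8.)

Buyers gain €4 per bag; sellers gain €4 per bag.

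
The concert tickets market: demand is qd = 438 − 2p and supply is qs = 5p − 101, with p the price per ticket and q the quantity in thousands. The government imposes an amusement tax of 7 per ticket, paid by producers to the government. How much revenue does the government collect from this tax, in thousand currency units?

Tax revenue = 1918 thousand.

Without the tax, 438 − 2p = 5p − 101 gives 7p = 539, so p* = 77 and q* = 284.
With the tax collected from producers, supply shifts: qs = 5(p − 7) − 101.
New equilibrium: buyers pay 82, producers receive 75, q = 274. (Wedge: pb − ps = 7.)
Revenue = t · Q = 7 · 274 = 1918.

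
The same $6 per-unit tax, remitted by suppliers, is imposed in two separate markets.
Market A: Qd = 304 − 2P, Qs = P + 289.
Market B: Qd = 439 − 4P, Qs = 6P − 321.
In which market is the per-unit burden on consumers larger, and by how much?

Market A: pre-tax P* = $5, Q* = 294; post-tax Q = 290; per-unit burden on consumers = $2.
Market B: pre-tax P* = $76, Q* = 135; post-tax Q = 120.6; per-unit burden on consumers = $3.6.
Difference: $2 vs $3.6 → market B is larger by $1.6.

Market B, by $1.6.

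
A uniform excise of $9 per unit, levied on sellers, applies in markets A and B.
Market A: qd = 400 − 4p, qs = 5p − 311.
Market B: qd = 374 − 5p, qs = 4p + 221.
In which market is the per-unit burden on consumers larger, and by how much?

Market A, by $1.

Market A: pre-tax p* = $79, q* = 84; post-tax q = 64; per-unit burden on consumers = $5.
Market B: pre-tax p* = $17, q* = 289; post-tax q = 269; per-unit burden on consumers = $4.
Difference: $5 vs $4 → market A is larger by $1.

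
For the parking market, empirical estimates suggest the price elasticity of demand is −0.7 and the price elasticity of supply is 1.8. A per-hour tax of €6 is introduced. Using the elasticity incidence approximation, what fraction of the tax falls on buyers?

Incidence ratio: buyers' share ≈ εs / (εs + |εd|) = 1.8 / (1.8 + 0.7) = 0.72.
Supply is the more elastic side, so buyers bear the larger share.

Buyers' share ≈ 0.72.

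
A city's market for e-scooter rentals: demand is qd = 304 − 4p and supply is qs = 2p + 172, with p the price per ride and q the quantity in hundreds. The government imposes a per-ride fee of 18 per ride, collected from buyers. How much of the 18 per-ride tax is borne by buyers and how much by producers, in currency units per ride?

Without the tax, 304 − 4p = 2p + 172 gives 6p = 132, so p* = 22 and q* = 216.
With the tax collected from buyers, demand (in seller-price terms) shifts: qd = 304 − 4(p + 18).
New equilibrium: buyers pay 28, producers receive 10, q = 192. (Wedge: pb − ps = 18.)
Burden on buyers: 6; on producers: 12. (They sum to 18.)

Buyers bear 6 per ride; producers bear 12 per ride.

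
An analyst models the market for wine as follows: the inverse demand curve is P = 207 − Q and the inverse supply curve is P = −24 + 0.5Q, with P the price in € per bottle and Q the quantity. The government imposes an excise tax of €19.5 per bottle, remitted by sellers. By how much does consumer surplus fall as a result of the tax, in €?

Consumer surplus falls by €1917.5.

Rewrite in direct form: Qd = 207 − P and Qs = 2P + 48.
Without the tax, 207 − P = 2P + 48 gives 3P = 159, so P* = €53 and Q* = 154.
With the tax collected from sellers, supply shifts: Qs = 2(P − 19.5) + 48.
Solving gives Q = 141 with consumers paying €66 and sellers receiving €46.5 (the €19.5 wedge).
ΔCS is the trapezoid between Q = 141 and Q = 154 of height €13: ½ · (154 + 141) · 13 = €1917.5.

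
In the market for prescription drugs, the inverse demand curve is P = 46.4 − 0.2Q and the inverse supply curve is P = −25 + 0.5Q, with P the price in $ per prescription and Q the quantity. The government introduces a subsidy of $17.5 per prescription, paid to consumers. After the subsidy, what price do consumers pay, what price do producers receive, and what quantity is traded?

Inverting to Q(P) form: Qd = 232 − 5P; Qs = 2P + 50.
Before the subsidy: set 232 − 5P = 2P + 50 → P* = $26, Q* = 102.
With a per-unit subsidy paid to consumers, each effectively pays P − 17.5, so demand becomes Qd = 232 − 5(P − 17.5).
New equilibrium: consumers pay $21, producers receive $38.5, Q = 127. (Wedge: Pb − Ps = −17.5.)

Consumers pay $21; producers receive $38.5; quantity = 127.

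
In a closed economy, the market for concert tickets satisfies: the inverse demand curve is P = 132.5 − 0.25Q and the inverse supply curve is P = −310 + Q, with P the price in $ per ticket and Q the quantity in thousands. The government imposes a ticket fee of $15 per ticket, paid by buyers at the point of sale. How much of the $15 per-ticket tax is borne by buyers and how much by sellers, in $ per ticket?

Buyers bear $3 per ticket; sellers bear $12 per ticket.

Rewrite in direct form: Qd = 530 − 4P and Qs = P + 310.
Without the tax, 530 − 4P = P + 310 gives 5P = 220, so P* = $44 and Q* = 354.
With the tax collected from buyers, demand (in seller-price terms) shifts: Qd = 530 − 4(P + 15).
Solving gives Q = 342 with buyers paying $47 and sellers receiving $32 (the $15 wedge).
Burden on buyers: $3; on sellers: $12. (They sum to $15.)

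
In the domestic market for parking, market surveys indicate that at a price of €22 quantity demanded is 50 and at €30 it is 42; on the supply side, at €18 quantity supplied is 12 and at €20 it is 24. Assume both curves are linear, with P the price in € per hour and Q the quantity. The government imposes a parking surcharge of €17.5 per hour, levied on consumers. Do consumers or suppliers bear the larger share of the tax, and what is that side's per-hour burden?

Consumers bear the larger share: €15 per hour.

Demand slope: (42 − 50)/(30 − 22) = -1, so Qd = 72 − P.
Supply slope: (24 − 12)/(20 − 18) = 6, so Qs = 6P − 96.
Before the tax: set 72 − P = 6P − 96 → P* = €24, Q* = 48.
With the tax collected from consumers, demand (in seller-price terms) shifts: Qd = 72 − (P + 17.5).
Solving gives Q = 33 with consumers paying €39 and suppliers receiving €21.5 (the €17.5 wedge).
Per-hour burden: consumers €15, suppliers €2.5.
Consumers take the larger share because demand is less price-elastic here (demand slope 1 vs supply slope 6).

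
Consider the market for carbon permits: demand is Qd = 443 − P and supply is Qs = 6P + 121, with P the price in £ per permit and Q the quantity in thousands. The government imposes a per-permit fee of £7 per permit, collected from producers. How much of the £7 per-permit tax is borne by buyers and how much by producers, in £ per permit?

Without the tax, 443 − P = 6P + 121 gives 7P = 322, so P* = £46 and Q* = 397.
With the tax collected from producers, supply shifts: Qs = 6(P − 7) + 121.
New equilibrium: buyers pay £52, producers receive £45, Q = 391. (Wedge: Pb − Ps = 7.)
Burden on buyers: £6; on producers: £1. (They sum to £7.)

Buyers bear £6 per permit; producers bear £1 per permit.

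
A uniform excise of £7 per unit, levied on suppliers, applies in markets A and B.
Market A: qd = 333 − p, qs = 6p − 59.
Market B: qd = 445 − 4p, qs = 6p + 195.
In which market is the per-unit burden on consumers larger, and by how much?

Market A: pre-tax p* = £56, q* = 277; post-tax q = 271; per-unit burden on consumers = £6.
Market B: pre-tax p* = £25, q* = 345; post-tax q = 328.2; per-unit burden on consumers = £4.2.
Difference: £6 vs £4.2 → market A is larger by £1.8.

Market A, by £1.8.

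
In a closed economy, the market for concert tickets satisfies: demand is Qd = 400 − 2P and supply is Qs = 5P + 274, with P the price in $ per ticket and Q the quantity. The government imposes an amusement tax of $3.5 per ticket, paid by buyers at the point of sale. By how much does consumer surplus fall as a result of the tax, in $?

Consumer surplus falls by $903.75.

Before the tax: set 400 − 2P = 5P + 274 → P* = $18, Q* = 364.
With the tax collected from buyers, demand (in seller-price terms) shifts: Qd = 400 − 2(P + 3.5).
New equilibrium: buyers pay $20.5, producers receive $17, Q = 359. (Wedge: Pb − Ps = 3.5.)
ΔCS is the trapezoid between Q = 359 and Q = 364 of height $2.5: ½ · (364 + 359) · 2.5 = $903.75.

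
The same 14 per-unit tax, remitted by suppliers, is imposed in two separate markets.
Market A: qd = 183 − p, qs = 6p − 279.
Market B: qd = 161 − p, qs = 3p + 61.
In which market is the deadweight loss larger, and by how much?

Market A: pre-tax p* = 66, q* = 117; post-tax q = 105; deadweight loss = 84.
Market B: pre-tax p* = 25, q* = 136; post-tax q = 125.5; deadweight loss = 73.5.
Difference: 84 vs 73.5 → market A is larger by 10.5.

Market A, by 10.5.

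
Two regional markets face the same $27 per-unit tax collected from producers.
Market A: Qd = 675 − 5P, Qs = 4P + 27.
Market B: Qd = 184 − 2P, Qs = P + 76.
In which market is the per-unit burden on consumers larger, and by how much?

Market A, by $3.

Market A: pre-tax P* = $72, Q* = 315; post-tax Q = 255; per-unit burden on consumers = $12.
Market B: pre-tax P* = $36, Q* = 112; post-tax Q = 94; per-unit burden on consumers = $9.
Difference: $12 vs $9 → market A is larger by $3.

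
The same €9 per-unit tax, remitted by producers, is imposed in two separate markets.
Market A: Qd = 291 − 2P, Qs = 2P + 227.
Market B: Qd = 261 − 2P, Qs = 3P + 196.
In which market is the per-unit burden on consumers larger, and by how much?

Market A: pre-tax P* = €16, Q* = 259; post-tax Q = 250; per-unit burden on consumers = €4.5.
Market B: pre-tax P* = €13, Q* = 235; post-tax Q = 224.2; per-unit burden on consumers = €5.4.
Difference: €4.5 vs €5.4 → market B is larger by €0.9.

Market B, by €0.9.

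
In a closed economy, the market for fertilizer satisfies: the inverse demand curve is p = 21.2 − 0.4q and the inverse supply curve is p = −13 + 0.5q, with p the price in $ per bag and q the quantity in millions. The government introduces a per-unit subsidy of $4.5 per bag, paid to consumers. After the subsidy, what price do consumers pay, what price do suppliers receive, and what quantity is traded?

Inverting to q(p) form: qd = 53 − 2.5p; qs = 2p + 26.
Before the subsidy: set 53 − 2.5p = 2p + 26 → p* = $6, q* = 38.
With a per-unit subsidy paid to consumers, each effectively pays p − 4.5, so demand becomes qd = 53 − 2.5(p − 4.5).
New equilibrium: consumers pay $4, suppliers receive $8.5, q = 43. (Wedge: pb − ps = −4.5.)

Consumers pay $4; suppliers receive $8.5; quantity = 43.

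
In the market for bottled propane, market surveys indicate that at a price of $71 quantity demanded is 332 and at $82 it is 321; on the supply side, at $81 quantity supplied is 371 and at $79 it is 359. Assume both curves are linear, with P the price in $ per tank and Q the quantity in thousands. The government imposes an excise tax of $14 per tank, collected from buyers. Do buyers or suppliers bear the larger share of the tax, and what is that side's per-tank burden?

Demand slope: (321 − 332)/(82 − 71) = -1, so Qd = 403 − P.
Supply slope: (359 − 371)/(79 − 81) = 6, so Qs = 6P − 115.
Without the tax, 403 − P = 6P − 115 gives 7P = 518, so P* = $74 and Q* = 329.
With the tax collected from buyers, demand (in seller-price terms) shifts: Qd = 403 − (P + 14).
Solving gives Q = 317 with buyers paying $86 and suppliers receiving $72 (the $14 wedge).
Per-tank burden: buyers $12, suppliers $2.
Buyers take the larger share because demand is less price-elastic here (demand slope 1 vs supply slope 6).
The less price-elastic side of the market bears the larger share of a per-unit tax.

Buyers bear the larger share: $12 per tank.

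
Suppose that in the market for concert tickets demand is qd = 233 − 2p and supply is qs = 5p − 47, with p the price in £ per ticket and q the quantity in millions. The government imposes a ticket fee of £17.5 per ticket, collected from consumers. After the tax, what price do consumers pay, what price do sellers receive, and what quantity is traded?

Without the tax, 233 − 2p = 5p − 47 gives 7p = 280, so p* = £40 and q* = 153.
With the tax collected from consumers, demand (in seller-price terms) shifts: qd = 233 − 2(p + 17.5).
Solving gives q = 128 with consumers paying £52.5 and sellers receiving £35 (the £17.5 wedge).
The less price-elastic side of the market bears the larger share of a per-unit tax.

Consumers pay £52.5; sellers receive £35; quantity = 128.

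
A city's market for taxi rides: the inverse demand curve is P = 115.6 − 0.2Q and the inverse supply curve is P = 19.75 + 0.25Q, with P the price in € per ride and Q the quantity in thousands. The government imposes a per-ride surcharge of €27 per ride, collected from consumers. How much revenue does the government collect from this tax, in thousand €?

Tax revenue = €4131 thousand.

Inverting to Q(P) form: Qd = 578 − 5P; Qs = 4P − 79.
Before the tax: set 578 − 5P = 4P − 79 → P* = €73, Q* = 213.
With the tax collected from consumers, demand (in seller-price terms) shifts: Qd = 578 − 5(P + 27).
New equilibrium: consumers pay €85, producers receive €58, Q = 153. (Wedge: Pb − Ps = 27.)
Revenue = t · Q = 27 · 153 = €4131.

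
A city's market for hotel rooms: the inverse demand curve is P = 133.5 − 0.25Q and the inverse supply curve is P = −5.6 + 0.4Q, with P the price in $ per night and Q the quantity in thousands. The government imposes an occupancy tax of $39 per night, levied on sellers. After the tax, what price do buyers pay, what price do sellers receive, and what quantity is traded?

Rewrite in direct form: Qd = 534 − 4P and Qs = 2.5P + 14.
Before the tax: set 534 − 4P = 2.5P + 14 → P* = $80, Q* = 214.
With the tax collected from sellers, supply shifts: Qs = 2.5(P − 39) + 14.
New equilibrium: buyers pay $95, sellers receive $56, Q = 154. (Wedge: Pb − Ps = 39.)

Buyers pay $95; sellers receive $56; quantity = 154.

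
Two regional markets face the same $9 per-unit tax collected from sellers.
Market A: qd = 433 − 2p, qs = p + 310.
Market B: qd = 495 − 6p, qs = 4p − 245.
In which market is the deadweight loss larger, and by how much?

Market A: pre-tax p* = $41, q* = 351; post-tax q = 345; deadweight loss = $27.
Market B: pre-tax p* = $74, q* = 51; post-tax q = 29.4; deadweight loss = $97.2.
Difference: $27 vs $97.2 → market B is larger by $70.2.

Market B, by $70.2.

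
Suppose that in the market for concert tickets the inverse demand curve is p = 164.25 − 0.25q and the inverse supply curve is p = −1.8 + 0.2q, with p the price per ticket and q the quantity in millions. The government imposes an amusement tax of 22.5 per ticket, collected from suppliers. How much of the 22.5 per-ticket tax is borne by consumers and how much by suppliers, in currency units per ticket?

Consumers bear 12.5 per ticket; suppliers bear 10 per ticket.

Rewrite in direct form: qd = 657 − 4p and qs = 5p + 9.
Without the tax, 657 − 4p = 5p + 9 gives 9p = 648, so p* = 72 and q* = 369.
With the tax collected from suppliers, supply shifts: qs = 5(p − 22.5) + 9.
Solving gives q = 319 with consumers paying 84.5 and suppliers receiving 62 (the 22.5 wedge).
Burden on consumers: 12.5; on suppliers: 10. (They sum to 22.5.)
The less price-elastic side of the market bears the larger share of a per-unit tax.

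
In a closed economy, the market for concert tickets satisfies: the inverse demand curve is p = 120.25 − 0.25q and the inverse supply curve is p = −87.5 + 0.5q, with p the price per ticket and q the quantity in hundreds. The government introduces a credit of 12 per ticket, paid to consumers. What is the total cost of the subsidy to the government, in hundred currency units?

Government outlay = 3516 hundred.

Inverting to q(p) form: qd = 481 − 4p; qs = 2p + 175.
Without the subsidy, 481 − 4p = 2p + 175 gives 6p = 306, so p* = 51 and q* = 277.
With a per-unit subsidy paid to consumers, each effectively pays p − 12, so demand becomes qd = 481 − 4(p − 12).
Solving gives q = 293 with consumers paying 47 and producers receiving 59 (the 12 wedge).
Outlay = t · Q = 12 · 293 = 3516.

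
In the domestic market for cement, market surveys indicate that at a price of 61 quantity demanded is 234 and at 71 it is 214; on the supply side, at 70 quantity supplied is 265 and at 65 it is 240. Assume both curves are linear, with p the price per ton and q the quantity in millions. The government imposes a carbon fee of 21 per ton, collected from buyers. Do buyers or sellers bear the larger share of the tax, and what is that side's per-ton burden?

Buyers bear the larger share: 15 per ton.

Demand slope: (214 − 234)/(71 − 61) = -2, so qd = 356 − 2p.
Supply slope: (240 − 265)/(65 − 70) = 5, so qs = 5p − 85.
Without the tax, 356 − 2p = 5p − 85 gives 7p = 441, so p* = 63 and q* = 230.
With the tax collected from buyers, demand (in seller-price terms) shifts: qd = 356 − 2(p + 21).
New equilibrium: buyers pay 78, sellers receive 57, q = 200. (Wedge: pb − ps = 21.)
Per-ton burden: buyers 15, sellers 6.
Buyers take the larger share because demand is less price-elastic here (demand slope 2 vs supply slope 5).
The less price-elastic side of the market bears the larger share of a per-unit tax.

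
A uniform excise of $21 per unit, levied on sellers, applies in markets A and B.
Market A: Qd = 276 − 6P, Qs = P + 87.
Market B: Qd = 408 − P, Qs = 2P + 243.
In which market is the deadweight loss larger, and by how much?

Market A: pre-tax P* = $27, Q* = 114; post-tax Q = 96; deadweight loss = $189.
Market B: pre-tax P* = $55, Q* = 353; post-tax Q = 339; deadweight loss = $147.
Difference: $189 vs $147 → market A is larger by $42.

Market A, by $42.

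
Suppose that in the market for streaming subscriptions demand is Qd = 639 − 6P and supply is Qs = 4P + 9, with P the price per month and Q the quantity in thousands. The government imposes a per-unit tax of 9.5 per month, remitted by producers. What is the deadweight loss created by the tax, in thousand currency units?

Before the tax: set 639 − 6P = 4P + 9 → P* = 63, Q* = 261.
With the tax collected from producers, supply shifts: Qs = 4(P − 9.5) + 9.
Solving gives Q = 238.2 with buyers paying 66.8 and producers receiving 57.3 (the 9.5 wedge).
Quantity falls by |ΔQ| = |261 − 238.2| = 22.8.
DWL = ½ · t · |ΔQ| = ½ · 9.5 · 22.8 = 108.3.

Deadweight loss = 108.3 thousand.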